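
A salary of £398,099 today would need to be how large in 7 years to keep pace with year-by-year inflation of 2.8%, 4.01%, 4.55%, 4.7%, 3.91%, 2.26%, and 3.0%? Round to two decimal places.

Cumulative price-level factor: 1.028 × 1.0401 × 1.0455 × 1.047 × 1.0391 × 1.0226 × 1.030 ≈ 1.2809709704.
Multiplying £398,099 by the price-level factor gives the future nominal sum.

£509,953.26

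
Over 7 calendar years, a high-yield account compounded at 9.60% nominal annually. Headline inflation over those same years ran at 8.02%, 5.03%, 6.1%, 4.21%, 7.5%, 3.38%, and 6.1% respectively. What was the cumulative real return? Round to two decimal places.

Cumulative inflation factor: 1.0802 × 1.0503 × 1.061 × 1.0421 × 1.075 × 1.0338 × 1.061 ≈ 1.47912.
Nominal growth factor: 1.89965. Real growth factor = 1.89965 / 1.47912 ≈ 1.28431.
Total real return ≈ 28.4314%.

28.43%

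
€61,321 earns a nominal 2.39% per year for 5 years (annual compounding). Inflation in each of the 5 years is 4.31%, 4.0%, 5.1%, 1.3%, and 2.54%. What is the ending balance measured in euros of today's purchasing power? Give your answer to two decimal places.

€58,268.28

Nominal value at maturity: €61,321 × (1 + 2.39%)^5 ≈ €69,007.60.
Price-level factor over 5 years: 1.0431 × 1.040 × 1.051 × 1.013 × 1.0254 ≈ 1.1843082625.
Dividing the nominal maturity value by the price-level factor gives the value in today's money.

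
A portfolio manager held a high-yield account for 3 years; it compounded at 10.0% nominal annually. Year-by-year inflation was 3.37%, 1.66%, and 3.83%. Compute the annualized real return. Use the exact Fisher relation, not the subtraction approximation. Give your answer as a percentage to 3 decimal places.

Cumulative inflation factor: 1.0337 × 1.0166 × 1.0383 ≈ 1.09111.
Nominal growth factor: 1.33100. Real growth factor = 1.33100 / 1.09111 ≈ 1.21986.
Annualized: 1.21986^(1/3) − 1 ≈ 0.06849.

6.849%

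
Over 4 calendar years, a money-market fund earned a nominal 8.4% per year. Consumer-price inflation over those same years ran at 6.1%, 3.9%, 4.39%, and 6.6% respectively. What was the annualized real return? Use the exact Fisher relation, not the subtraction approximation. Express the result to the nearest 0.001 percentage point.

Cumulative inflation factor: 1.061 × 1.039 × 1.0439 × 1.066 ≈ 1.22672.
Nominal growth factor: 1.38076. Real growth factor = 1.38076 / 1.22672 ≈ 1.12556.
Annualized: 1.12556^(1/4) − 1 ≈ 0.03001.

3.001%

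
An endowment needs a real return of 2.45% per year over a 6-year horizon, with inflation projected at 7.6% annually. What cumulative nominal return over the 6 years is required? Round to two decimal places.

Required annual nominal rate: (1+2.45%)(1+7.6%) − 1 = 10.2362%.
Cumulative over 6 years: (1 + 0.102362)^6 − 1 ≈ 0.79451.

79.45%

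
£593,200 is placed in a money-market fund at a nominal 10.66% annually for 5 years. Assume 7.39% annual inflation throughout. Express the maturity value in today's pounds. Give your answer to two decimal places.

£689,184.12

Nominal value at maturity: £593,200 × (1 + 10.66%)^5 ≈ £984,361.17.
Price-level factor over 5 years: (1 + 7.39%)^5 ≈ 1.4282992623.
The maturity value deflated by that factor is the answer in today's purchasing power.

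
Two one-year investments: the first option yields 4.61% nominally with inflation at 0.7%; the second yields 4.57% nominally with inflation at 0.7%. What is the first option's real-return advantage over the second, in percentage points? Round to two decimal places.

0.04

The first option real return: 1.0461/1.007 − 1 = 3.883%.
The second real return: 1.0457/1.007 − 1 = 3.843%.
Difference: 3.883 − 3.843 = 0.040 pp.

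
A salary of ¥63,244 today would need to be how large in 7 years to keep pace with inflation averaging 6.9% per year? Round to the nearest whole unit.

Cumulative price-level factor: (1+6.9%)^7 ≈ 1.5953057718.
The nominal amount required is ¥63,244 scaled up by that factor.

¥100,894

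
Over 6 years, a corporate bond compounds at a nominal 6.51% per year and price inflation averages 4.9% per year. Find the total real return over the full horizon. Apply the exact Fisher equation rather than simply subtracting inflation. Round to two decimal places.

The annual real rate is (1+6.51%)/(1+4.9%) − 1 = 1.5348%.
Compounded over 6 years: (1 + 0.015348)^6 − 1 ≈ 0.09569.

9.57%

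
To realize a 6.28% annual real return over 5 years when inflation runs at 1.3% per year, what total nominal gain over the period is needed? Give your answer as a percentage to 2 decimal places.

44.65%

Required annual nominal rate: (1+6.28%)(1+1.3%) − 1 = 7.66164%.
Cumulative over 5 years: (1 + 0.0766164)^5 − 1 ≈ 0.44646.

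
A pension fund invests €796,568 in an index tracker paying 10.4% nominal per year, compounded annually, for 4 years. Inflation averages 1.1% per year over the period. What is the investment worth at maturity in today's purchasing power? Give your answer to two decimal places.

Nominal value at maturity: €796,568 × (1 + 10.4%)^4 ≈ €1,183,311.67.
Price-level factor over 4 years: (1 + 1.1%)^4 ≈ 1.0447313386.
Dividing the nominal maturity value by the price-level factor gives the value in today's money.

€1,132,646.86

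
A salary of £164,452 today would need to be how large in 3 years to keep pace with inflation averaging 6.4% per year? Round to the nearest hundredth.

£198,090.68

Cumulative price-level factor: (1+6.4%)^3 = 1.204550144.
Multiplying £164,452 by the price-level factor gives the future nominal sum.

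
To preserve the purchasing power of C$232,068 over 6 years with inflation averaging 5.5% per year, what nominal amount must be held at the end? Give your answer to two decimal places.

Cumulative price-level factor: (1+5.5%)^6 ≈ 1.3788428068.
The nominal amount required is C$232,068 scaled up by that factor.

C$319,985.29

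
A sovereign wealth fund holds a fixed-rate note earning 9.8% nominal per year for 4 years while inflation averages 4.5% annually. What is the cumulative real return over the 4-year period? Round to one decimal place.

The annual real rate is (1+9.8%)/(1+4.5%) − 1 = 5.0718%.
Compounded over 4 years: (1 + 0.050718)^4 − 1 ≈ 0.21883.

21.9%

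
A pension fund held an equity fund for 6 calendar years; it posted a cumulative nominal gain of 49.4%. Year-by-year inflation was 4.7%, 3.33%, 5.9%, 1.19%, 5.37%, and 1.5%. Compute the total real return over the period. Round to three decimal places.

20.493%

Cumulative inflation factor: 1.047 × 1.0333 × 1.059 × 1.0119 × 1.0537 × 1.015 ≈ 1.23991.
Nominal growth factor: 1.49400. Real growth factor = 1.49400 / 1.23991 ≈ 1.20493.
Total real return ≈ 20.4927%.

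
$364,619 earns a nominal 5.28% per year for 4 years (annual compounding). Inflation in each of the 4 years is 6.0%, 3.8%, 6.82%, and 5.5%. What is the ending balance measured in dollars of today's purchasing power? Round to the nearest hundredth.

Nominal value at maturity: $364,619 × (1 + 5.28%)^4 ≈ $447,943.05.
Price-level factor over 4 years: 1.060 × 1.038 × 1.0682 × 1.055 ≈ 1.2399616463.
The maturity value deflated by that factor is the answer in today's purchasing power.

$361,255.57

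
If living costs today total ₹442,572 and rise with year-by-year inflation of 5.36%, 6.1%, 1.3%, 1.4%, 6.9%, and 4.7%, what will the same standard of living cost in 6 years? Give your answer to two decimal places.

₹568,783.34

Cumulative price-level factor: 1.0536 × 1.061 × 1.013 × 1.014 × 1.069 × 1.047 ≈ 1.2851769658.
Multiplying ₹442,572 by the price-level factor gives the future nominal sum.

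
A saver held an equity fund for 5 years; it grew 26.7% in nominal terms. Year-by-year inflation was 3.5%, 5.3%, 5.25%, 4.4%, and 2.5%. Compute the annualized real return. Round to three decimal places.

Cumulative inflation factor: 1.035 × 1.053 × 1.0525 × 1.044 × 1.025 ≈ 1.22748.
Nominal growth factor: 1.26700. Real growth factor = 1.26700 / 1.22748 ≈ 1.03219.
Annualized: 1.03219^(1/5) − 1 ≈ 0.00636.

0.636%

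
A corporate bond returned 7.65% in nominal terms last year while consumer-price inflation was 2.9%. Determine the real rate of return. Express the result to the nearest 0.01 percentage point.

4.62%

Real return via the Fisher equation: (1 + 7.65%)/(1 + 2.9%) − 1 = 1.0765/1.029 − 1 ≈ 0.04616.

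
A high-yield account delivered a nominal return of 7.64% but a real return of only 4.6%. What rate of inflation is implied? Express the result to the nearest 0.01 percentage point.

2.91%

From (1+r_nom) = (1+r_real)(1+π), we get 1+π = (1 + 7.64%)/(1 + 4.6%) = 1.0764/1.046 ≈ 1.02906.
So π ≈ 2.9063%.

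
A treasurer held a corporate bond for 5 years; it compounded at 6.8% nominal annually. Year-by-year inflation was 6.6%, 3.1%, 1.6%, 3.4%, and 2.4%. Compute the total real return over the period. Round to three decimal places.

Cumulative inflation factor: 1.066 × 1.031 × 1.016 × 1.034 × 1.024 ≈ 1.18231.
Nominal growth factor: 1.38949. Real growth factor = 1.38949 / 1.18231 ≈ 1.17524.
Total real return ≈ 17.5239%.

17.524%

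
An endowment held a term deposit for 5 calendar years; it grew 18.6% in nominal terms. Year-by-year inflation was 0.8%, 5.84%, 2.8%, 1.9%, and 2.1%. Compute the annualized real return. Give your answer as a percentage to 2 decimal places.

Cumulative inflation factor: 1.008 × 1.0584 × 1.028 × 1.019 × 1.021 ≈ 1.14105.
Nominal growth factor: 1.18600. Real growth factor = 1.18600 / 1.14105 ≈ 1.03940.
Annualized: 1.03940^(1/5) − 1 ≈ 0.00776.

0.78%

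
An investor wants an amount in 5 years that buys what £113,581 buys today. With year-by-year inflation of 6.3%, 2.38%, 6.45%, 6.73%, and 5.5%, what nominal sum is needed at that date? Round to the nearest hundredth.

Cumulative price-level factor: 1.063 × 1.0238 × 1.0645 × 1.0673 × 1.055 ≈ 1.3044667827.
The nominal amount required is £113,581 scaled up by that factor.

£148,162.64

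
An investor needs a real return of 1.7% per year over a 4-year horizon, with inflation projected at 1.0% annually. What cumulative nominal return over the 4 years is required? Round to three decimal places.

Required annual nominal rate: (1+1.7%)(1+1.0%) − 1 = 2.717%.
Cumulative over 4 years: (1 + 0.02717)^4 − 1 ≈ 0.11319.

11.319%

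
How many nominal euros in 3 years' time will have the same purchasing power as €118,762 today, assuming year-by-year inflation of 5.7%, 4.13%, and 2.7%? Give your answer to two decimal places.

€134,245.21

Cumulative price-level factor: 1.057 × 1.0413 × 1.027 = 1.1303717607.
The nominal amount required is €118,762 scaled up by that factor.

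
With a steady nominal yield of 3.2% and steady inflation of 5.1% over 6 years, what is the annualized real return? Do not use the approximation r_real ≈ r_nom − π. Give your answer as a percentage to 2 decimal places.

With constant rates the annual real return is the same each year: (1+3.2%)/(1+5.1%) − 1 = -0.01808.

-1.81%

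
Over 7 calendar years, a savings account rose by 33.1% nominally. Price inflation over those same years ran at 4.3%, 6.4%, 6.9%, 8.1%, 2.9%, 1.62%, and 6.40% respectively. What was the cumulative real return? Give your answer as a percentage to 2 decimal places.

-6.71%

Cumulative inflation factor: 1.043 × 1.064 × 1.069 × 1.081 × 1.029 × 1.0162 × 1.0640 ≈ 1.42681.
Nominal growth factor: 1.33100. Real growth factor = 1.33100 / 1.42681 ≈ 0.93285.
Total real return ≈ -6.7148%.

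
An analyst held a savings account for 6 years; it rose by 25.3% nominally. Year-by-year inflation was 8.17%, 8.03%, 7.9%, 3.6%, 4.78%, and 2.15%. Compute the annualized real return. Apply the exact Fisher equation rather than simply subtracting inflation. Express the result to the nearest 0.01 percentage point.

-1.81%

Cumulative inflation factor: 1.0817 × 1.0803 × 1.079 × 1.036 × 1.0478 × 1.0215 ≈ 1.39814.
Nominal growth factor: 1.25300. Real growth factor = 1.25300 / 1.39814 ≈ 0.89619.
Annualized: 0.89619^(1/6) − 1 ≈ -0.01810.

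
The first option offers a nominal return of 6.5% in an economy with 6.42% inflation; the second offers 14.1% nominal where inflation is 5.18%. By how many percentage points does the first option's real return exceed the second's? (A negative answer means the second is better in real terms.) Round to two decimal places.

-8.41

The first option real return: 1.065/1.0642 − 1 = 0.075%.
The second real return: 1.141/1.0518 − 1 = 8.481%.
Difference: 0.075 − 8.481 = -8.406 pp.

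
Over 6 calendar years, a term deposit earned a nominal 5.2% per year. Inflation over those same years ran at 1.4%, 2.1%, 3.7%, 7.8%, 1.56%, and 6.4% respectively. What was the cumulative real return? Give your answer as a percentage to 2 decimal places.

8.38%

Cumulative inflation factor: 1.014 × 1.021 × 1.037 × 1.078 × 1.0156 × 1.064 ≈ 1.25062.
Nominal growth factor: 1.35548. Real growth factor = 1.35548 / 1.25062 ≈ 1.08385.
Total real return ≈ 8.3849%.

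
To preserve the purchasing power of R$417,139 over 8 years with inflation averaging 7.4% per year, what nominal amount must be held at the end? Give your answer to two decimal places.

Cumulative price-level factor: (1+7.4%)^8 ≈ 1.7702485646.
Multiplying R$417,139 by the price-level factor gives the future nominal sum.

R$738,439.72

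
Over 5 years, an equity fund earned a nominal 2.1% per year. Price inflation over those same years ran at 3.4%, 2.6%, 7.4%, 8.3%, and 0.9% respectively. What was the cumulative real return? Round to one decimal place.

Cumulative inflation factor: 1.034 × 1.026 × 1.074 × 1.083 × 1.009 ≈ 1.24506.
Nominal growth factor: 1.10950. Real growth factor = 1.10950 / 1.24506 ≈ 0.89112.
Total real return ≈ -10.8879%.

-10.9%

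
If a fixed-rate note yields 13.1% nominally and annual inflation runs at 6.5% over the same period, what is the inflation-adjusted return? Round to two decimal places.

6.20%

Real return via the Fisher equation: (1 + 13.1%)/(1 + 6.5%) − 1 = 1.131/1.065 − 1 ≈ 0.06197.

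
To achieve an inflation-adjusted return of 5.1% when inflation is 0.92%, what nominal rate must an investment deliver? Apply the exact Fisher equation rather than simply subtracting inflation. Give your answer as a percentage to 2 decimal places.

By the Fisher equation, 1 + r_nom = (1 + 5.1%)(1 + 0.92%) = 1.051 × 1.0092 = 1.0606692.
So r_nom = 6.06692%.

6.07%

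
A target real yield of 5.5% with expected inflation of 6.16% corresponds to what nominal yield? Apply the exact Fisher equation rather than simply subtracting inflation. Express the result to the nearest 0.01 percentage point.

12.00%

By the Fisher equation, 1 + r_nom = (1 + 5.5%)(1 + 6.16%) = 1.055 × 1.0616 = 1.119988.
So r_nom = 11.9988%.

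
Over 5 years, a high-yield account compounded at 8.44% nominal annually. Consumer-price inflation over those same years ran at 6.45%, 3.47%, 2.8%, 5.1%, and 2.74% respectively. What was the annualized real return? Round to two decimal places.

4.17%

Cumulative inflation factor: 1.0645 × 1.0347 × 1.028 × 1.051 × 1.0274 ≈ 1.22263.
Nominal growth factor: 1.49950. Real growth factor = 1.49950 / 1.22263 ≈ 1.22646.
Annualized: 1.22646^(1/5) − 1 ≈ 0.04167.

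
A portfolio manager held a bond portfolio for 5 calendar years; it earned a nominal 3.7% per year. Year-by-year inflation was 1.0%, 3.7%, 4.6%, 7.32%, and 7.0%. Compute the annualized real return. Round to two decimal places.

-0.95%

Cumulative inflation factor: 1.010 × 1.037 × 1.046 × 1.0732 × 1.070 ≈ 1.25805.
Nominal growth factor: 1.19921. Real growth factor = 1.19921 / 1.25805 ≈ 0.95323.
Annualized: 0.95323^(1/5) − 1 ≈ -0.00953.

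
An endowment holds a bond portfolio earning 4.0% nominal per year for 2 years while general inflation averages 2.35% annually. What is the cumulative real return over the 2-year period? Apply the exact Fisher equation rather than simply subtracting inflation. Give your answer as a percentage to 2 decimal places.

3.25%

The annual real rate is (1+4.0%)/(1+2.35%) − 1 = 1.6121%.
Compounded over 2 years: (1 + 0.016121)^2 − 1 ≈ 0.03250.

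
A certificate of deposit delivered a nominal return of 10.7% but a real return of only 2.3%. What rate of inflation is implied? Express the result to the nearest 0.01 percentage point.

From (1+r_nom) = (1+r_real)(1+π), we get 1+π = (1 + 10.7%)/(1 + 2.3%) = 1.107/1.023 ≈ 1.08211.
So π ≈ 8.2111%.

8.21%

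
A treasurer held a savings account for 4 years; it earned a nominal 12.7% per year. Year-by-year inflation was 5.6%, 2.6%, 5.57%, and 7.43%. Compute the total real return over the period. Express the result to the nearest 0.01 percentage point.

31.29%

Cumulative inflation factor: 1.056 × 1.026 × 1.0557 × 1.0743 ≈ 1.22879.
Nominal growth factor: 1.61323. Real growth factor = 1.61323 / 1.22879 ≈ 1.31286.
Total real return ≈ 31.2860%.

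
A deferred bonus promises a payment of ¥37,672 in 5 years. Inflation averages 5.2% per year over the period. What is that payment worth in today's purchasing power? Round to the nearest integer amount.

Price-level factor over 5 years: (1 + 5.2%)^5 ≈ 1.2884830183.
Purchasing power today: ¥37,672 divided by that factor.

¥29,237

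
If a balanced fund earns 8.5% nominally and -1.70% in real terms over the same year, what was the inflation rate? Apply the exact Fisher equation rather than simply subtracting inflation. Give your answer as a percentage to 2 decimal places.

10.38%

From (1+r_nom) = (1+r_real)(1+π), we get 1+π = (1 + 8.5%)/(1 − 1.70%) = 1.085/0.9830 ≈ 1.10376.
So π ≈ 10.3764%.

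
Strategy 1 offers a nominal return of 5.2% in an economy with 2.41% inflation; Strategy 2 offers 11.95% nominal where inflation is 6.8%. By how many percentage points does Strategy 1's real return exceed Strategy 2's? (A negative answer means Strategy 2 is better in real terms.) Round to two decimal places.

Strategy 1 real return: 1.052/1.0241 − 1 = 2.724%.
Strategy 2 real return: 1.1195/1.068 − 1 = 4.822%.
Difference: 2.724 − 4.822 = -2.098 pp.

-2.10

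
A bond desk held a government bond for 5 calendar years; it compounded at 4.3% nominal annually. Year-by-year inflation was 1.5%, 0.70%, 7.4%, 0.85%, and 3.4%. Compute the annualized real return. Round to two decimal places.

Cumulative inflation factor: 1.015 × 1.0070 × 1.074 × 1.0085 × 1.034 ≈ 1.14471.
Nominal growth factor: 1.23430. Real growth factor = 1.23430 / 1.14471 ≈ 1.07826.
Annualized: 1.07826^(1/5) − 1 ≈ 0.01518.

1.52%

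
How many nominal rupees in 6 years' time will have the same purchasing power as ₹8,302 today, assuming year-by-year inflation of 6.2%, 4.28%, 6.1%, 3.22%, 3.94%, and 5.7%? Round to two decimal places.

₹11,062.29

Cumulative price-level factor: 1.062 × 1.0428 × 1.061 × 1.0322 × 1.0394 × 1.057 ≈ 1.3324854568.
Multiplying ₹8,302 by the price-level factor gives the future nominal sum.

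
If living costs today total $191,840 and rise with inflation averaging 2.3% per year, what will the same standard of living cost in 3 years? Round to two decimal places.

$205,383.74

Cumulative price-level factor: (1+2.3%)^3 = 1.070599167.
The nominal amount required is $191,840 scaled up by that factor.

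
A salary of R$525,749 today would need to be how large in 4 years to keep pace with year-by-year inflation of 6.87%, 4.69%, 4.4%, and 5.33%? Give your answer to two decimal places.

Cumulative price-level factor: 1.0687 × 1.0469 × 1.044 × 1.0533 ≈ 1.2303072749.
The nominal amount required is R$525,749 scaled up by that factor.

R$646,832.82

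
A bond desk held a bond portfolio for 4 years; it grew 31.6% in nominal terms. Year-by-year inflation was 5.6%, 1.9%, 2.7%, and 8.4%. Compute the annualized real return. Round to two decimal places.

2.38%

Cumulative inflation factor: 1.056 × 1.019 × 1.027 × 1.084 ≈ 1.19795.
Nominal growth factor: 1.31600. Real growth factor = 1.31600 / 1.19795 ≈ 1.09855.
Annualized: 1.09855^(1/4) − 1 ≈ 0.02377.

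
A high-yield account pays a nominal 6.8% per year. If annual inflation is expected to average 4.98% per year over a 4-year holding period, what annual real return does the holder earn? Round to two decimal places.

With constant rates the annual real return is the same each year: (1+6.8%)/(1+4.98%) − 1 = 0.01734.

1.73%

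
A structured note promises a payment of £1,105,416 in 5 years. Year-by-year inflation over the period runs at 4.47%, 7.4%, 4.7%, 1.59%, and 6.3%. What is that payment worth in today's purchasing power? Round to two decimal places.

Price-level factor over 5 years: 1.0447 × 1.074 × 1.047 × 1.0159 × 1.063 ≈ 1.2686060628.
Purchasing power today: £1,105,416 divided by that factor.

£871,362.70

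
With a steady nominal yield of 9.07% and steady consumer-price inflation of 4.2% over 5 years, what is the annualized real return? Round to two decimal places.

With constant rates the annual real return is the same each year: (1+9.07%)/(1+4.2%) − 1 = 0.04674.

4.67%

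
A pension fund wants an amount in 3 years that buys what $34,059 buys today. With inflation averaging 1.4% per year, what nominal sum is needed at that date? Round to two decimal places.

$35,509.60

Cumulative price-level factor: (1+1.4%)^3 = 1.042590744.
Multiplying $34,059 by the price-level factor gives the future nominal sum.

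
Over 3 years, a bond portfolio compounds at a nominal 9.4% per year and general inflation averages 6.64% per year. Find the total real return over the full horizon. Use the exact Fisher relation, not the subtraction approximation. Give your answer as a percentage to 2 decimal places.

The annual real rate is (1+9.4%)/(1+6.64%) − 1 = 2.5881%.
Compounded over 3 years: (1 + 0.025881)^3 − 1 ≈ 0.07967.

7.97%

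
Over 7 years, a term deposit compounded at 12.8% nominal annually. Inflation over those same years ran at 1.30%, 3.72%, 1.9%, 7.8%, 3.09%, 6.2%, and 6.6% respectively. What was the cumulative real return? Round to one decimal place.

72.5%

Cumulative inflation factor: 1.0130 × 1.0372 × 1.019 × 1.078 × 1.0309 × 1.062 × 1.066 ≈ 1.34699.
Nominal growth factor: 2.32361. Real growth factor = 2.32361 / 1.34699 ≈ 1.72505.
Total real return ≈ 72.5045%.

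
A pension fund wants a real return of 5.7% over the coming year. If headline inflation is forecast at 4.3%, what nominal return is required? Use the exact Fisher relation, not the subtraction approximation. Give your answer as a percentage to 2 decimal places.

10.25%

By the Fisher equation, 1 + r_nom = (1 + 5.7%)(1 + 4.3%) = 1.057 × 1.043 = 1.102451.
So r_nom = 10.2451%.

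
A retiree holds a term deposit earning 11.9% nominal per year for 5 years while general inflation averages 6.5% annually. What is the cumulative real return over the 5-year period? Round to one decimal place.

28.1%

The annual real rate is (1+11.9%)/(1+6.5%) − 1 = 5.0704%.
Compounded over 5 years: (1 + 0.050704)^5 − 1 ≈ 0.28057.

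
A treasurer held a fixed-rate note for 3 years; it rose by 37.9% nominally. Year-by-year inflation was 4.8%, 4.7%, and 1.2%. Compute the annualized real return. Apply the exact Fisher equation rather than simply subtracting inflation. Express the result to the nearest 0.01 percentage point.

7.49%

Cumulative inflation factor: 1.048 × 1.047 × 1.012 ≈ 1.11042.
Nominal growth factor: 1.37900. Real growth factor = 1.37900 / 1.11042 ≈ 1.24187.
Annualized: 1.24187^(1/3) − 1 ≈ 0.07488.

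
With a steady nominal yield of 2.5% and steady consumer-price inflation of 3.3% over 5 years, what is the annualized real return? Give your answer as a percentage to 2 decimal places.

With constant rates the annual real return is the same each year: (1+2.5%)/(1+3.3%) − 1 = -0.00774.

-0.77%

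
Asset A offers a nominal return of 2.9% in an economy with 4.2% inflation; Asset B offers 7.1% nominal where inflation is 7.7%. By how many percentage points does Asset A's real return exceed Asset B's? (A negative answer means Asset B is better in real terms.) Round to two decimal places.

-0.69

Asset A real return: 1.029/1.042 − 1 = -1.248%.
Asset B real return: 1.071/1.077 − 1 = -0.557%.
Difference: -1.248 − (-0.557) = -0.691 pp.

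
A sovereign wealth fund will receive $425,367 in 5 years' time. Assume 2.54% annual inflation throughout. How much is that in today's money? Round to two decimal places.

Price-level factor over 5 years: (1 + 2.54%)^5 ≈ 1.1336175624.
Purchasing power today: $425,367 divided by that factor.

$375,229.72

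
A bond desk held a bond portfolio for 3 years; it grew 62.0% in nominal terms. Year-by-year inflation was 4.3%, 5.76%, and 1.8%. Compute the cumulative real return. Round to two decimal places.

44.27%

Cumulative inflation factor: 1.043 × 1.0576 × 1.018 ≈ 1.12293.
Nominal growth factor: 1.62000. Real growth factor = 1.62000 / 1.12293 ≈ 1.44265.
Total real return ≈ 44.2652%.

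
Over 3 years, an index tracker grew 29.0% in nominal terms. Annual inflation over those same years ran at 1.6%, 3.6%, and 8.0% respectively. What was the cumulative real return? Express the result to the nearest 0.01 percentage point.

13.48%

Cumulative inflation factor: 1.016 × 1.036 × 1.080 ≈ 1.13678.
Nominal growth factor: 1.29000. Real growth factor = 1.29000 / 1.13678 ≈ 1.13478.
Total real return ≈ 13.4782%.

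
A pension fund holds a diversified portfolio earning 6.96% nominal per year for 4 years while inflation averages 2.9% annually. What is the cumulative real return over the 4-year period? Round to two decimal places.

16.74%

The annual real rate is (1+6.96%)/(1+2.9%) − 1 = 3.9456%.
Compounded over 4 years: (1 + 0.039456)^4 − 1 ≈ 0.16741.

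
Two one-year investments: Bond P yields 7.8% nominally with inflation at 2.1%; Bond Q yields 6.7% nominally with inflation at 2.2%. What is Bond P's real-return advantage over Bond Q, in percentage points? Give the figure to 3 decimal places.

Bond P real return: 1.078/1.021 − 1 = 5.5828%.
Bond Q real return: 1.067/1.022 − 1 = 4.4031%.
Difference: 5.5828 − 4.4031 = 1.1797 pp.

1.180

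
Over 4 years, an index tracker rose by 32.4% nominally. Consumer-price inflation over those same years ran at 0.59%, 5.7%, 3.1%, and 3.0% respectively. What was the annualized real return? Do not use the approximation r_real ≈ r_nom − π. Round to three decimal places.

4.062%

Cumulative inflation factor: 1.0059 × 1.057 × 1.031 × 1.030 ≈ 1.12908.
Nominal growth factor: 1.32400. Real growth factor = 1.32400 / 1.12908 ≈ 1.17263.
Annualized: 1.17263^(1/4) − 1 ≈ 0.04062.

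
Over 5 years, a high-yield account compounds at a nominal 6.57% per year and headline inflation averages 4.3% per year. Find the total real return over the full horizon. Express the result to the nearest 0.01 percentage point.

11.37%

The annual real rate is (1+6.57%)/(1+4.3%) − 1 = 2.1764%.
Compounded over 5 years: (1 + 0.021764)^5 − 1 ≈ 0.11366.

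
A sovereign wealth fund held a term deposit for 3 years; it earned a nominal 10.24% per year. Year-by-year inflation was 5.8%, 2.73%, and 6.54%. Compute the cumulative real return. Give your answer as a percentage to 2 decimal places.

15.70%

Cumulative inflation factor: 1.058 × 1.0273 × 1.0654 ≈ 1.15797.
Nominal growth factor: 1.33973. Real growth factor = 1.33973 / 1.15797 ≈ 1.15697.
Total real return ≈ 15.6970%.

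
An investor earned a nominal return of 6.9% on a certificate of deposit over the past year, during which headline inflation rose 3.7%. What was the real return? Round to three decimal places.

Real return via the Fisher equation: (1 + 6.9%)/(1 + 3.7%) − 1 = 1.069/1.037 − 1 ≈ 0.03086.

3.086%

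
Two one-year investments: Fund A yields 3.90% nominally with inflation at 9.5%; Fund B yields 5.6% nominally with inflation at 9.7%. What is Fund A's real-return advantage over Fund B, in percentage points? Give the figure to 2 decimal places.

-1.38

Fund A real return: 1.0390/1.095 − 1 = -5.114%.
Fund B real return: 1.056/1.097 − 1 = -3.737%.
Difference: -5.114 − (-3.737) = -1.377 pp.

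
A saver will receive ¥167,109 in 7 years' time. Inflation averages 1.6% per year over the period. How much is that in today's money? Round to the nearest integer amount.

¥149,535

Price-level factor over 7 years: (1 + 1.6%)^7 ≈ 1.1175216759.
Purchasing power today: ¥167,109 divided by that factor.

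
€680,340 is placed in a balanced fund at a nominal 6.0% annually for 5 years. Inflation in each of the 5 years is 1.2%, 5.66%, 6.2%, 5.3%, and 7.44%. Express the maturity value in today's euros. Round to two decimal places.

€708,672.08

Nominal value at maturity: €680,340 × (1 + 6.0%)^5 ≈ €910,448.39.
Price-level factor over 5 years: 1.012 × 1.0566 × 1.062 × 1.053 × 1.0744 ≈ 1.2847245004.
The maturity value deflated by that factor is the answer in today's purchasing power.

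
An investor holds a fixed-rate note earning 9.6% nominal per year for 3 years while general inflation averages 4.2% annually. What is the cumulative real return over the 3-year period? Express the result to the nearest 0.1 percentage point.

16.4%

The annual real rate is (1+9.6%)/(1+4.2%) − 1 = 5.1823%.
Compounded over 3 years: (1 + 0.051823)^3 − 1 ≈ 0.16367.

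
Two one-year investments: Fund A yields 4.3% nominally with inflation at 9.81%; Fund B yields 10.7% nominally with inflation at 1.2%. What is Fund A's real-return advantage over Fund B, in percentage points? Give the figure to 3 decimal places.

Fund A real return: 1.043/1.0981 − 1 = -5.0178%.
Fund B real return: 1.107/1.012 − 1 = 9.3874%.
Difference: -5.0178 − 9.3874 = -14.4052 pp.

-14.405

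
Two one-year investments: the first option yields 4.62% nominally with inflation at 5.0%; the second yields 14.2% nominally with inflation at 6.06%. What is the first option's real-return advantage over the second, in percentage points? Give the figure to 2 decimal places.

-8.04

The first option real return: 1.0462/1.050 − 1 = -0.362%.
The second real return: 1.142/1.0606 − 1 = 7.675%.
Difference: -0.362 − 7.675 = -8.037 pp.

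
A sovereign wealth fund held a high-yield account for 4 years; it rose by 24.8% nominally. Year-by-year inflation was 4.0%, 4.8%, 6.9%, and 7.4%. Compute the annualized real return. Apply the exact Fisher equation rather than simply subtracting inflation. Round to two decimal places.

-0.07%

Cumulative inflation factor: 1.040 × 1.048 × 1.069 × 1.074 ≈ 1.25134.
Nominal growth factor: 1.24800. Real growth factor = 1.24800 / 1.25134 ≈ 0.99733.
Annualized: 0.99733^(1/4) − 1 ≈ -0.00067.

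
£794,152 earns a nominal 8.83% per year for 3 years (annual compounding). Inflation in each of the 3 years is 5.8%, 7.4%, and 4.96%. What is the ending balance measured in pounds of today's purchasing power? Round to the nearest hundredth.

Nominal value at maturity: £794,152 × (1 + 8.83%)^3 ≈ £1,023,645.36.
Price-level factor over 3 years: 1.058 × 1.074 × 1.0496 = 1.1926520832.
The maturity value deflated by that factor is the answer in today's purchasing power.

£858,293.36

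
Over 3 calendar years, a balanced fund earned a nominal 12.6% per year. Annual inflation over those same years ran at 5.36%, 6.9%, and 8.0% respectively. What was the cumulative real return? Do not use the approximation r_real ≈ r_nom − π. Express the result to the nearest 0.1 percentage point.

17.4%

Cumulative inflation factor: 1.0536 × 1.069 × 1.080 ≈ 1.21640.
Nominal growth factor: 1.42763. Real growth factor = 1.42763 / 1.21640 ≈ 1.17365.
Total real return ≈ 17.3648%.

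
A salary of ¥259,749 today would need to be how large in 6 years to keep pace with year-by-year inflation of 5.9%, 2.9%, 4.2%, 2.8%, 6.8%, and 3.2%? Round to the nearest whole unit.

¥334,177

Cumulative price-level factor: 1.059 × 1.029 × 1.042 × 1.028 × 1.068 × 1.032 ≈ 1.2865394816.
The nominal amount required is ¥259,749 scaled up by that factor.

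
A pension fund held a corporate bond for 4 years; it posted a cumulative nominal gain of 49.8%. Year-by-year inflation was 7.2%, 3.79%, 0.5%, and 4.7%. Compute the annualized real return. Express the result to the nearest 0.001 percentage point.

6.356%

Cumulative inflation factor: 1.072 × 1.0379 × 1.005 × 1.047 ≈ 1.17075.
Nominal growth factor: 1.49800. Real growth factor = 1.49800 / 1.17075 ≈ 1.27952.
Annualized: 1.27952^(1/4) − 1 ≈ 0.06356.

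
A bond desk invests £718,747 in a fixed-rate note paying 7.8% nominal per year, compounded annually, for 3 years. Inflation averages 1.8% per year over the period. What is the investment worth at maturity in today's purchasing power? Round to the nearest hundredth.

Nominal value at maturity: £718,747 × (1 + 7.8%)^3 ≈ £900,393.45.
Price-level factor over 3 years: (1 + 1.8%)^3 = 1.054977832.
The maturity value deflated by that factor is the answer in today's purchasing power.

£853,471.44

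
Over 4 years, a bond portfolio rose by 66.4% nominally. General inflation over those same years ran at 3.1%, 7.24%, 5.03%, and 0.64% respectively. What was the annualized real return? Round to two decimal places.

Cumulative inflation factor: 1.031 × 1.0724 × 1.0503 × 1.0064 ≈ 1.16869.
Nominal growth factor: 1.66400. Real growth factor = 1.66400 / 1.16869 ≈ 1.42382.
Annualized: 1.42382^(1/4) − 1 ≈ 0.09235.

9.24%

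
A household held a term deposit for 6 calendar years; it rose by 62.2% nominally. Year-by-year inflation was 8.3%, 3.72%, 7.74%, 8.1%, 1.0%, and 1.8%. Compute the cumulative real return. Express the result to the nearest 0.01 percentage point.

20.58%

Cumulative inflation factor: 1.083 × 1.0372 × 1.0774 × 1.081 × 1.010 × 1.018 ≈ 1.34513.
Nominal growth factor: 1.62200. Real growth factor = 1.62200 / 1.34513 ≈ 1.20584.
Total real return ≈ 20.5836%.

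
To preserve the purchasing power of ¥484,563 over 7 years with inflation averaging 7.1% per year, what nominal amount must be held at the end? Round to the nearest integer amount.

Cumulative price-level factor: (1+7.1%)^7 ≈ 1.6163160884.
Multiplying ¥484,563 by the price-level factor gives the future nominal sum.

¥783,207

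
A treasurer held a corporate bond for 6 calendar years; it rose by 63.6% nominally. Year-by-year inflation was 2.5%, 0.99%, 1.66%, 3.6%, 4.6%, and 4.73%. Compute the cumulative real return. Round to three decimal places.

36.984%

Cumulative inflation factor: 1.025 × 1.0099 × 1.0166 × 1.036 × 1.046 × 1.0473 ≈ 1.19430.
Nominal growth factor: 1.63600. Real growth factor = 1.63600 / 1.19430 ≈ 1.36984.
Total real return ≈ 36.9835%.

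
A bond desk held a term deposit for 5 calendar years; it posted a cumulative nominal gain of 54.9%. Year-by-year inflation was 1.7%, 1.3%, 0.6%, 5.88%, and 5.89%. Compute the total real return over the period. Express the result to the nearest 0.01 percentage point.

33.31%

Cumulative inflation factor: 1.017 × 1.013 × 1.006 × 1.0588 × 1.0589 ≈ 1.16198.
Nominal growth factor: 1.54900. Real growth factor = 1.54900 / 1.16198 ≈ 1.33307.
Total real return ≈ 33.3074%.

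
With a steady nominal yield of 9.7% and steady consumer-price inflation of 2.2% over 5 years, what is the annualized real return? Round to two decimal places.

7.34%

With constant rates the annual real return is the same each year: (1+9.7%)/(1+2.2%) − 1 = 0.07339.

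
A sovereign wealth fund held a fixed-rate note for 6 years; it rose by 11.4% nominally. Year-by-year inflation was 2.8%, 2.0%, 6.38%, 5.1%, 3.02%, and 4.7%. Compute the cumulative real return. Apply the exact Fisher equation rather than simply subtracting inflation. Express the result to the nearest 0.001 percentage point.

-11.903%

Cumulative inflation factor: 1.028 × 1.020 × 1.0638 × 1.051 × 1.0302 × 1.047 ≈ 1.26452.
Nominal growth factor: 1.11400. Real growth factor = 1.11400 / 1.26452 ≈ 0.88097.
Total real return ≈ -11.9030%.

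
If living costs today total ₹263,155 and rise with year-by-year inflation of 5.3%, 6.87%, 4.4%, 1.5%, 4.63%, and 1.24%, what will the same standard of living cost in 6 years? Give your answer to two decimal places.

Cumulative price-level factor: 1.053 × 1.0687 × 1.044 × 1.015 × 1.0463 × 1.0124 ≈ 1.2631620904.
The nominal amount required is ₹263,155 scaled up by that factor.

₹332,407.42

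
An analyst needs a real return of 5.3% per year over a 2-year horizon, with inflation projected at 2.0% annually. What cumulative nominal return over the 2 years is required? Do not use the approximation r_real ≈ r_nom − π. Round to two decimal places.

Required annual nominal rate: (1+5.3%)(1+2.0%) − 1 = 7.406%.
Cumulative over 2 years: (1 + 0.07406)^2 − 1 ≈ 0.15360.

15.36%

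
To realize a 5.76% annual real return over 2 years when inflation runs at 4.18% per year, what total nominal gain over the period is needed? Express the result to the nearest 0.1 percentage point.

Required annual nominal rate: (1+5.76%)(1+4.18%) − 1 = 10.180768%.
Cumulative over 2 years: (1 + 0.10180768)^2 − 1 ≈ 0.21398.

21.4%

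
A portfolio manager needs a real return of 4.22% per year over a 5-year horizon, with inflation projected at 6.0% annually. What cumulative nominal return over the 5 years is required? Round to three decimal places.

Required annual nominal rate: (1+4.22%)(1+6.0%) − 1 = 10.4732%.
Cumulative over 5 years: (1 + 0.104732)^5 − 1 ≈ 0.64545.

64.545%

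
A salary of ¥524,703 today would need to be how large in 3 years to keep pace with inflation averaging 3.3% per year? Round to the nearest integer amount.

¥578,382

Cumulative price-level factor: (1+3.3%)^3 = 1.102302937.
Multiplying ¥524,703 by the price-level factor gives the future nominal sum.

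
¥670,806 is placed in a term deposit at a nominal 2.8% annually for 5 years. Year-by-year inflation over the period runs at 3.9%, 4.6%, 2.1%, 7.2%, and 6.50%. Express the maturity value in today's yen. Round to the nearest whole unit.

Nominal value at maturity: ¥670,806 × (1 + 2.8%)^5 ≈ ¥770,127.
Price-level factor over 5 years: 1.039 × 1.046 × 1.021 × 1.072 × 1.0650 ≈ 1.2668271644.
The maturity value deflated by that factor is the answer in today's purchasing power.

¥607,918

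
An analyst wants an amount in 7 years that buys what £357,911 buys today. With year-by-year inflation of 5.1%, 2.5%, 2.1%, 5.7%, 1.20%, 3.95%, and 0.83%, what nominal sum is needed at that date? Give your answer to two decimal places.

£441,364.23

Cumulative price-level factor: 1.051 × 1.025 × 1.021 × 1.057 × 1.0120 × 1.0395 × 1.0083 ≈ 1.2331675391.
The nominal amount required is £357,911 scaled up by that factor.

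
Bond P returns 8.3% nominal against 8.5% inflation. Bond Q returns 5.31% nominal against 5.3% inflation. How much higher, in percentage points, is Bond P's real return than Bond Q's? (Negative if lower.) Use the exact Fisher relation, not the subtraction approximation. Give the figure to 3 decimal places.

-0.194

Bond P real return: 1.083/1.085 − 1 = -0.1843%.
Bond Q real return: 1.0531/1.053 − 1 = 0.0095%.
Difference: -0.1843 − 0.0095 = -0.1938 pp.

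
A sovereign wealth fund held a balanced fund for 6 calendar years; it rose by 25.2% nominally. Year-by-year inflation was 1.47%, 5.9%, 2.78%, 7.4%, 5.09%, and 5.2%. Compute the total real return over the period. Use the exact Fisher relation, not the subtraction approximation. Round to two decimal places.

Cumulative inflation factor: 1.0147 × 1.059 × 1.0278 × 1.074 × 1.0509 × 1.052 ≈ 1.31137.
Nominal growth factor: 1.25200. Real growth factor = 1.25200 / 1.31137 ≈ 0.95473.
Total real return ≈ -4.5270%.

-4.53%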